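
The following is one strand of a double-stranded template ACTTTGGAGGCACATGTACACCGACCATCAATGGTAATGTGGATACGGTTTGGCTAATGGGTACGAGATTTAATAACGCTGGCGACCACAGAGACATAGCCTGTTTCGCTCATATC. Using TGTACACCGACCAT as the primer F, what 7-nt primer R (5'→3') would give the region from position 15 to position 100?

5'-GCTATGT-3'

The product's 3' end on the top strand is position 100.
The reverse primer anneals to the top strand over positions 94–100, i.e. to ACATAGC.
Its sequence written 5'→3' is the reverse complement: GCTATGT.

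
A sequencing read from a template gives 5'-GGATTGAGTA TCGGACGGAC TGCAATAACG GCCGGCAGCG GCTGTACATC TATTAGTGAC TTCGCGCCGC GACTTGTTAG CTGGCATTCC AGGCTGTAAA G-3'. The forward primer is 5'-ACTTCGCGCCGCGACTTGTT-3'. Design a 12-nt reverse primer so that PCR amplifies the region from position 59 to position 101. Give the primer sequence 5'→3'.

The product's 3' end on the top strand is position 101.
The reverse primer anneals to the top strand over positions 90–101, i.e. to CAGGCTGTAAAG.
Its sequence written 5'→3' is the reverse complement: CTTTACAGCCTG.

5'-CTTTACAGCCTG-3'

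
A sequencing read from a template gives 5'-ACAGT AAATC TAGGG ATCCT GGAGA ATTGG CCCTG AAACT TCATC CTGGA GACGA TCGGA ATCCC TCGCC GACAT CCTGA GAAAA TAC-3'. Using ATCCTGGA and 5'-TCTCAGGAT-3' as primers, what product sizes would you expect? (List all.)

67 bp, 40 bp

The forward primer ATCCTGGA matches the top strand at positions 16–23, 43–50.
The reverse primer's reverse complement is ATCCTGAGA, matching at positions 74–82.
Each forward site pairs with the reverse site to give a product ending at position 82: sizes 67, 40 bp.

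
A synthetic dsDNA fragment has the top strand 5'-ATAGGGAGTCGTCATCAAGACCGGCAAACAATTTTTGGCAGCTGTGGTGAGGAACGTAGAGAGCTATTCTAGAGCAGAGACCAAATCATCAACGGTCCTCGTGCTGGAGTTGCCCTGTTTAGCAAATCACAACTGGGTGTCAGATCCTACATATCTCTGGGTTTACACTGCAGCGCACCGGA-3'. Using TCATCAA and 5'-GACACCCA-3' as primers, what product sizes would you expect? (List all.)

The forward primer TCATCAA matches the top strand at positions 12–18, 86–92.
The reverse primer's reverse complement is TGGGTGTC, matching at positions 134–141.
Each forward site pairs with the reverse site to give a product ending at position 141: sizes 130, 56 bp.

130 bp, 56 bp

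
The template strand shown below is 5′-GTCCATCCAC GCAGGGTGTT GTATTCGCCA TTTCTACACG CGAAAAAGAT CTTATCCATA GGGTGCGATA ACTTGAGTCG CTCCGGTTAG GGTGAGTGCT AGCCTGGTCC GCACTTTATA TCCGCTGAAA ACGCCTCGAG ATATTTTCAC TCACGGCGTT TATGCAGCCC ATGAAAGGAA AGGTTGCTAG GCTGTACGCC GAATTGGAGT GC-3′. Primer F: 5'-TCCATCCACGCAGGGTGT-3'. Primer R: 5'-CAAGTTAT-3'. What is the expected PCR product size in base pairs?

The forward primer matches the template at positions 2–19.
Taking the reverse complement of CAAGTTAT gives ATAACTTG, found at positions 68–75 on the template; the primer anneals here to the top strand with its 3' end pointing upstream.
The product runs from position 2 to position 75, so its length is 75 − 2 + 1 = 74 bp.

74 bp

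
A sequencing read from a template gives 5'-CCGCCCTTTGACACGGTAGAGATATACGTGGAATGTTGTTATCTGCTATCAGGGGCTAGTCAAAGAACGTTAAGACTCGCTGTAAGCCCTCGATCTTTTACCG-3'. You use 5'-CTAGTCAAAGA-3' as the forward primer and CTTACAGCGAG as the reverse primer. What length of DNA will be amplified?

The forward primer matches the template at positions 56–66.
The reverse primer's reverse complement is CTCGCTGTAAG, which matches the template at positions 76–86.
Amplicon spans positions 56–86: 31 bp.

31 bp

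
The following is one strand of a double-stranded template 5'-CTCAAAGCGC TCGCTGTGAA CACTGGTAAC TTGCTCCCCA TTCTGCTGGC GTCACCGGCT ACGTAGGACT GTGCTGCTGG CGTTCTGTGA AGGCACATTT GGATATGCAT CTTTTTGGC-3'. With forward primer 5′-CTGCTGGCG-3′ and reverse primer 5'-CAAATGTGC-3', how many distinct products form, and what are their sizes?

The forward primer CTGCTGGCG matches the top strand at positions 43–51, 74–82.
The reverse primer's reverse complement is GCACATTTG, matching at positions 93–101.
Each forward site pairs with the reverse site to give a product ending at position 101: sizes 59, 28 bp.

Two products: 59 bp, 28 bp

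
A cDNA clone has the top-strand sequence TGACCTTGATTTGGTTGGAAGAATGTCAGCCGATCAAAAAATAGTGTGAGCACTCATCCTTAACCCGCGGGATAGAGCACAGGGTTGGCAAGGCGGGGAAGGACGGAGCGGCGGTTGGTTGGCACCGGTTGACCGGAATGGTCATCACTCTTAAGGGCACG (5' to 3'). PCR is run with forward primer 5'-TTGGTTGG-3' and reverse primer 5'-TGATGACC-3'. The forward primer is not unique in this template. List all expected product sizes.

137 bp, 33 bp

The forward primer TTGGTTGG matches the top strand at positions 11–18, 115–122.
The reverse primer's reverse complement is GGTCATCA, matching at positions 140–147.
Each forward site pairs with the reverse site to give a product ending at position 147: sizes 137, 33 bp.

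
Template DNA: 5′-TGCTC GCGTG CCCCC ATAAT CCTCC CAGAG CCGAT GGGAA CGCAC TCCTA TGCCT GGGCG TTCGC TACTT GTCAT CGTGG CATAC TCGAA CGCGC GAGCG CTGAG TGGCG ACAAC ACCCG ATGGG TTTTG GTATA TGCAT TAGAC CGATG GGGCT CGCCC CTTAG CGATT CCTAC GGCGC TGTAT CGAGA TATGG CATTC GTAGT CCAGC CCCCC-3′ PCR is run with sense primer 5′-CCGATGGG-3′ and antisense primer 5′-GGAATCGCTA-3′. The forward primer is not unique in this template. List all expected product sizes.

142 bp, 55 bp, 28 bp

The forward primer CCGATGGG matches the top strand at positions 31–38, 118–125, 145–152.
The reverse primer's reverse complement is TAGCGATTCC, matching at positions 163–172.
Each forward site pairs with the reverse site to give a product ending at position 172: sizes 142, 55, 28 bp.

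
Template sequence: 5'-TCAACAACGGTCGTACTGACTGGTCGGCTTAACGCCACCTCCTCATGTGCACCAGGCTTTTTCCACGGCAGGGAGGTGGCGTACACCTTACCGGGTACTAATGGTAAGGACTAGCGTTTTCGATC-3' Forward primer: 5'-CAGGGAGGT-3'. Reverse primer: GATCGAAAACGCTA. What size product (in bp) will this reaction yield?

57 bp

The forward primer matches the template at positions 69–77.
Taking the reverse complement of GATCGAAAACGCTA gives TAGCGTTTTCGATC, found at positions 112–125 on the template; the primer anneals here to the top strand with its 3' end pointing upstream.
Amplicon spans positions 69–125: 57 bp.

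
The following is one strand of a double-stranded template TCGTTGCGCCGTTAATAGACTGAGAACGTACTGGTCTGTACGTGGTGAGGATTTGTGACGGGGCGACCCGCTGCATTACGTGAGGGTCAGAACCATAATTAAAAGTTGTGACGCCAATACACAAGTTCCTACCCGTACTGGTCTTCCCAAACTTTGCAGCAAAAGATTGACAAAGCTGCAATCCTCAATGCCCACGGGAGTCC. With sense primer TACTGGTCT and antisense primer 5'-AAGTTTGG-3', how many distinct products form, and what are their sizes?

Two products: 126 bp, 19 bp

The forward primer TACTGGTCT matches the top strand at positions 29–37, 136–144.
The reverse primer's reverse complement is CCAAACTT, matching at positions 147–154.
Each forward site pairs with the reverse site to give a product ending at position 154: sizes 126, 19 bp.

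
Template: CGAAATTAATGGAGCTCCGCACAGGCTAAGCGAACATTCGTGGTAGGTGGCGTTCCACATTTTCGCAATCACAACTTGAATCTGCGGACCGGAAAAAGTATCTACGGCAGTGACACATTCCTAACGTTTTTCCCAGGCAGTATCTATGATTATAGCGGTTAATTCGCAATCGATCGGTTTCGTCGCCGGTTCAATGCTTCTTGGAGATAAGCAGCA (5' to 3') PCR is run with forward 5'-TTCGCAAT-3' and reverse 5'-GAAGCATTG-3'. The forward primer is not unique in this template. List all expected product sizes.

139 bp, 38 bp

The forward primer TTCGCAAT matches the top strand at positions 62–69, 163–170.
The reverse primer's reverse complement is CAATGCTTC, matching at positions 192–200.
Each forward site pairs with the reverse site to give a product ending at position 200: sizes 139, 38 bp.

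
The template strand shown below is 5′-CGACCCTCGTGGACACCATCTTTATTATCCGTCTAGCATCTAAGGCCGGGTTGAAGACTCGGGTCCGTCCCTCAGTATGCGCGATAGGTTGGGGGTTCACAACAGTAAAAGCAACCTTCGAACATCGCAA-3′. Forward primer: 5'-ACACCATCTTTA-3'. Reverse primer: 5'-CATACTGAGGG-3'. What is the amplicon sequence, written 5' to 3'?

5'-ACACCATCTTTATTATCCGTCTAGCATCTAAGGCCGGGTTGAAGACTCGGGTCCGTCCCTCAGTATG-3'

Forward primer ACACCATCTTTA is found on the top strand at positions 13–24.
Reverse complement of the reverse primer: CCCTCAGTATG. This occurs on the top strand at positions 69–79.
The product is the template from position 13 through 79 (67 bp).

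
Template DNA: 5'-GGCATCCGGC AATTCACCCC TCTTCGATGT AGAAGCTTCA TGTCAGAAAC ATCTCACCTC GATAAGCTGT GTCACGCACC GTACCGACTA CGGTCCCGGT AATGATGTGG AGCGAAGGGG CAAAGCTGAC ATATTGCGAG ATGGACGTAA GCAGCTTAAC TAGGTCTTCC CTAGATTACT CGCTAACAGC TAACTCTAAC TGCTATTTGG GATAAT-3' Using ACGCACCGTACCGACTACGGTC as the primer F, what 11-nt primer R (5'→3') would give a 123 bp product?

The forward primer binds at positions 74–95, so a 123 bp product ends at position 74 + 123 − 1 = 196.
The reverse primer anneals to the top strand over positions 186–196, i.e. to ACAGCTAACTC.
Its sequence written 5'→3' is the reverse complement: GAGTTAGCTGT.

5'-GAGTTAGCTGT-3'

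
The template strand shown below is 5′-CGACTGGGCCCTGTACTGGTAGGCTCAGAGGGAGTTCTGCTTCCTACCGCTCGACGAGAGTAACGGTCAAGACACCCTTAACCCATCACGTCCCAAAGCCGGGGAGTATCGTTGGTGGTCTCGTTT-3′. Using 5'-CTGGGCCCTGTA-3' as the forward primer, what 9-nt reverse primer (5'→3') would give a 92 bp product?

5'-TGGGACGTG-3'

The forward primer binds at positions 4–15, so a 92 bp product ends at position 4 + 92 − 1 = 95.
The reverse primer anneals to the top strand over positions 87–95, i.e. to CACGTCCCA.
Its sequence written 5'→3' is the reverse complement: TGGGACGTG.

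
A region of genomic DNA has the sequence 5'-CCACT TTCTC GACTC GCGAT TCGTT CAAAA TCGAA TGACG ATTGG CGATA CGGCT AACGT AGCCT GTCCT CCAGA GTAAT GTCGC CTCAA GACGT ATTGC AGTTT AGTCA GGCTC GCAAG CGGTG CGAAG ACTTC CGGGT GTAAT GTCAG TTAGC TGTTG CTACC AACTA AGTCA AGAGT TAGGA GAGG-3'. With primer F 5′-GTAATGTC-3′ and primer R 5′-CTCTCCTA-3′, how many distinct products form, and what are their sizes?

The forward primer GTAATGTC matches the top strand at positions 76–83, 141–148.
The reverse primer's reverse complement is TAGGAGAG, matching at positions 181–188.
Each forward site pairs with the reverse site to give a product ending at position 188: sizes 113, 48 bp.

Two products: 113 bp, 48 bp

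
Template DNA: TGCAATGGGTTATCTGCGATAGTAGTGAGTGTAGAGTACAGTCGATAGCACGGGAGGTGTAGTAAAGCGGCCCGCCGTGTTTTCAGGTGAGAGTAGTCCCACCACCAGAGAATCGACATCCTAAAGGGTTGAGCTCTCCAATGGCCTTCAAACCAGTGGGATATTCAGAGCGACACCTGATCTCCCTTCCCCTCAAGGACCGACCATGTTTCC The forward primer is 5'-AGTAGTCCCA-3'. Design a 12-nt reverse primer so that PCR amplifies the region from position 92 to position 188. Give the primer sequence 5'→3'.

The product's 3' end on the top strand is position 188.
The reverse primer anneals to the top strand over positions 177–188, i.e. to CTGATCTCCCTT.
Its sequence written 5'→3' is the reverse complement: AAGGGAGATCAG.

5'-AAGGGAGATCAG-3'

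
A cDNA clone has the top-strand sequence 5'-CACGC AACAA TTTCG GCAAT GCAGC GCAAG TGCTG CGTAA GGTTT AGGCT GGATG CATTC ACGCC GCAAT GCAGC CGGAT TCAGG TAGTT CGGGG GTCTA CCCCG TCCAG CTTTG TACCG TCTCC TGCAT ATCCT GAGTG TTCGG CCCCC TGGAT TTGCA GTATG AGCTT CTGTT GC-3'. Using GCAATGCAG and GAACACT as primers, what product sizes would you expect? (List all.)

The forward primer GCAATGCAG matches the top strand at positions 16–24, 66–74.
The reverse primer's reverse complement is AGTGTTC, matching at positions 137–143.
Each forward site pairs with the reverse site to give a product ending at position 143: sizes 128, 78 bp.

128 bp, 78 bp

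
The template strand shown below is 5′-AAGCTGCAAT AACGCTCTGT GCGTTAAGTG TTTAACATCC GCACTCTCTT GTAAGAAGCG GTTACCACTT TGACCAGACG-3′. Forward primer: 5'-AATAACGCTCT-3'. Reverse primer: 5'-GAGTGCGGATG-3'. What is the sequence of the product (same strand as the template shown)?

Scanning the template, AATAACGCTCT occurs at positions 8–18; this primer anneals to the bottom strand there with its 3' end pointing downstream.
The reverse primer's reverse complement is CATCCGCACTC, which matches the template at positions 36–46.
The product is the template from position 8 through 46 (39 bp).

5'-AATAACGCTCTGTGCGTTAAGTGTTTAACATCCGCACTC-3'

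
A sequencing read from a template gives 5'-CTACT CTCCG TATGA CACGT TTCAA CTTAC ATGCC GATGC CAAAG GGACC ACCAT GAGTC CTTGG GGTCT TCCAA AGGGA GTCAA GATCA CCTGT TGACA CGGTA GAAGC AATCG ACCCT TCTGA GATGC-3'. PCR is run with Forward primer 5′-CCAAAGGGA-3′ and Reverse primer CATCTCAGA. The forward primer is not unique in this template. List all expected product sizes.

90 bp, 58 bp

The forward primer CCAAAGGGA matches the top strand at positions 40–48, 72–80.
The reverse primer's reverse complement is TCTGAGATG, matching at positions 121–129.
Each forward site pairs with the reverse site to give a product ending at position 129: sizes 90, 58 bp.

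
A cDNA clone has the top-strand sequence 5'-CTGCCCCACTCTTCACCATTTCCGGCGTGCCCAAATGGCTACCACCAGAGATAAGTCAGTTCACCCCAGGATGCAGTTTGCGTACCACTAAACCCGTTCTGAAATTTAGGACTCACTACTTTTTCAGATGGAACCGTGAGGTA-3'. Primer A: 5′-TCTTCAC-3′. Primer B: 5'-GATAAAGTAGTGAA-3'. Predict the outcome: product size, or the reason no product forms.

No product — primer B has no binding site in the template.

Primer B (GATAAAGTAGTGAA) does not match the top strand, and its reverse complement TTCACTACTTTATC does not match either.
With no annealing site for primer B, no amplification occurs.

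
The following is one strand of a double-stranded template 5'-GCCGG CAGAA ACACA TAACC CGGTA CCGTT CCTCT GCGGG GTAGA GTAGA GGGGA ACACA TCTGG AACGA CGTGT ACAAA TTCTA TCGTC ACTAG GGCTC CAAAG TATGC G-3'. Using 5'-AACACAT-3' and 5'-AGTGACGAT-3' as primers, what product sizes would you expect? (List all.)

The forward primer AACACAT matches the top strand at positions 10–16, 55–61.
The reverse primer's reverse complement is ATCGTCACT, matching at positions 85–93.
Each forward site pairs with the reverse site to give a product ending at position 93: sizes 84, 39 bp.

84 bp, 39 bp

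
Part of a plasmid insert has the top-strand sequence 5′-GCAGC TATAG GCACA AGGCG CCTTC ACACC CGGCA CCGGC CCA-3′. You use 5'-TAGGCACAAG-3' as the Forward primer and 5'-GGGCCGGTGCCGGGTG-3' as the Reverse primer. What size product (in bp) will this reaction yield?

35 bp

Forward primer TAGGCACAAG is found on the top strand at positions 8–17.
The reverse primer's reverse complement is CACCCGGCACCGGCCC, which matches the template at positions 27–42.
The product runs from position 8 to position 42, so its length is 42 − 8 + 1 = 35 bp.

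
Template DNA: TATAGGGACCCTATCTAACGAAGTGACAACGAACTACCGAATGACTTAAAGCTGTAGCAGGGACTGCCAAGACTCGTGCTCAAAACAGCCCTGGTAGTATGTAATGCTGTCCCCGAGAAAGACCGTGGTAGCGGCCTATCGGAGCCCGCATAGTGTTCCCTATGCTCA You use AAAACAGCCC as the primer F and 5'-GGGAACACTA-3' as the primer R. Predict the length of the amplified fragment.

The forward primer matches the template at positions 82–91.
Taking the reverse complement of GGGAACACTA gives TAGTGTTCCC, found at positions 151–160 on the template; the primer anneals here to the top strand with its 3' end pointing upstream.
Amplicon spans positions 82–160: 79 bp.

79 bp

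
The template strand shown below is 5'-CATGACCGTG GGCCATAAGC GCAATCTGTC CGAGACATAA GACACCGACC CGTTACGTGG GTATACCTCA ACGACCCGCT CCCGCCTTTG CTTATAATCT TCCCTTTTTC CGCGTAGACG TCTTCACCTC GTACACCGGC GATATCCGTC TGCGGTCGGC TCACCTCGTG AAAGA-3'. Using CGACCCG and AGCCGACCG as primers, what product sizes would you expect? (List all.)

The forward primer CGACCCG matches the top strand at positions 46–52, 72–78.
The reverse primer's reverse complement is CGGTCGGCT, matching at positions 153–161.
Each forward site pairs with the reverse site to give a product ending at position 161: sizes 116, 90 bp.

116 bp, 90 bp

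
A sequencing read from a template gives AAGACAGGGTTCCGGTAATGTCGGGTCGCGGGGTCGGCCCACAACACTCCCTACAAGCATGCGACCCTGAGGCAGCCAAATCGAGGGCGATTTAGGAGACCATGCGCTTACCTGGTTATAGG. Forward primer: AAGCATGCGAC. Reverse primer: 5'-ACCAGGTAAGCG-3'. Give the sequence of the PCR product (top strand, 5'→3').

Scanning the template, AAGCATGCGAC occurs at positions 55–65; this primer anneals to the bottom strand there with its 3' end pointing downstream.
Reverse complement of the reverse primer: CGCTTACCTGGT. This occurs on the top strand at positions 105–116.
The product is the template from position 55 through 116 (62 bp).

5'-AAGCATGCGACCCTGAGGCAGCCAAATCGAGGGCGATTTAGGAGACCATGCGCTTACCTGGT-3'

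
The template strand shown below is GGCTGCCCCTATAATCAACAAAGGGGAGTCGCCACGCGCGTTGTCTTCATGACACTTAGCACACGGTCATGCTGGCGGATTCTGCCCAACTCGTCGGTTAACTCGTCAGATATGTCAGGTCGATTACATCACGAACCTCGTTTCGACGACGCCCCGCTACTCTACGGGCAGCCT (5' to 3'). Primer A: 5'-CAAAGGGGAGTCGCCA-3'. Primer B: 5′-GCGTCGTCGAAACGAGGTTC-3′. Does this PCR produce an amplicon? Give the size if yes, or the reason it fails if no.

Primer A (CAAAGGGGAGTCGCCA) matches the top strand at positions 19–34; it acts as a forward primer.
Primer B's reverse complement is GAACCTCGTTTCGACGACGC, matching the top strand at positions 133–152; it acts as a reverse primer.
The 3' ends face each other across positions 19–152, giving a 134 bp product.

Yes — a 134 bp product.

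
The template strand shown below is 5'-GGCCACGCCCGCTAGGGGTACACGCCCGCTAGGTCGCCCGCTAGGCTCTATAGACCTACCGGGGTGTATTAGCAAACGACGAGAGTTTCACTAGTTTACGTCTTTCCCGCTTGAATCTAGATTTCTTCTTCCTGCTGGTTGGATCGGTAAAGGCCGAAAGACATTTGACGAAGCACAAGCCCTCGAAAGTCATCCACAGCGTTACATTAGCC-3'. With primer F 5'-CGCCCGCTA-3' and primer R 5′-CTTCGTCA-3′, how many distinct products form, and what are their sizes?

Three products: 168 bp, 151 bp, 139 bp

The forward primer CGCCCGCTA matches the top strand at positions 6–14, 23–31, 35–43.
The reverse primer's reverse complement is TGACGAAG, matching at positions 166–173.
Each forward site pairs with the reverse site to give a product ending at position 173: sizes 168, 151, 139 bp.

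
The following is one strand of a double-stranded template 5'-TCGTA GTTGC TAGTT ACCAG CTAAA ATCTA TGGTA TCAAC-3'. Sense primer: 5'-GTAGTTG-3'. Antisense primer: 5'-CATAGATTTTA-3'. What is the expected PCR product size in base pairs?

30 bp

Forward primer GTAGTTG is found on the top strand at positions 3–9.
Taking the reverse complement of CATAGATTTTA gives TAAAATCTATG, found at positions 22–32 on the template; the primer anneals here to the top strand with its 3' end pointing upstream.
The product runs from position 3 to position 32, so its length is 32 − 3 + 1 = 30 bp.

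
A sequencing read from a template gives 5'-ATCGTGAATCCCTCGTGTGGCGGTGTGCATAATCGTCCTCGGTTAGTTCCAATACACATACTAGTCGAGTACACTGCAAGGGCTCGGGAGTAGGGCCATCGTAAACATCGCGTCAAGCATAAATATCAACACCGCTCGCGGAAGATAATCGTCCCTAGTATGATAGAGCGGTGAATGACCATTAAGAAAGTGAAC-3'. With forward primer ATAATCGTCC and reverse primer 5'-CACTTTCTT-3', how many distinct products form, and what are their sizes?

The forward primer ATAATCGTCC matches the top strand at positions 29–38, 145–154.
The reverse primer's reverse complement is AAGAAAGTG, matching at positions 184–192.
Each forward site pairs with the reverse site to give a product ending at position 192: sizes 164, 48 bp.

Two products: 164 bp, 48 bp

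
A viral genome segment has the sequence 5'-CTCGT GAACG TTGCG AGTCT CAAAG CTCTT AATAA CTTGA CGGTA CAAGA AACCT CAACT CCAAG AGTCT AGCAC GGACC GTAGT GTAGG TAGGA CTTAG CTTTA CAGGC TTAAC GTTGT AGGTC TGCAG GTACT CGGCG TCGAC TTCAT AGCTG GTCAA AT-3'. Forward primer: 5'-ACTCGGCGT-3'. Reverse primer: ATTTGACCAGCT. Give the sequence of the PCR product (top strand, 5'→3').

The forward primer matches the template at positions 133–141.
Reverse complement of the reverse primer: AGCTGGTCAAAT. This occurs on the top strand at positions 151–162.
The product is the template from position 133 through 162 (30 bp).

5'-ACTCGGCGTCGACTTCATAGCTGGTCAAAT-3'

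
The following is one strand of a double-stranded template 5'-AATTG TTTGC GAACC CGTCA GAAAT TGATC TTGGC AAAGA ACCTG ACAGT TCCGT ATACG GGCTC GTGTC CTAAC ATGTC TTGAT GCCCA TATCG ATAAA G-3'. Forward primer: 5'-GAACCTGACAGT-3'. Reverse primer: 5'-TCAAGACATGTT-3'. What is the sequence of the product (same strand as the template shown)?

Scanning the template, GAACCTGACAGT occurs at positions 39–50; this primer anneals to the bottom strand there with its 3' end pointing downstream.
The reverse primer's reverse complement is AACATGTCTTGA, which matches the template at positions 73–84.
The product is the template from position 39 through 84 (46 bp).

5'-GAACCTGACAGTTCCGTATACGGGCTCGTGTCCTAACATGTCTTGA-3'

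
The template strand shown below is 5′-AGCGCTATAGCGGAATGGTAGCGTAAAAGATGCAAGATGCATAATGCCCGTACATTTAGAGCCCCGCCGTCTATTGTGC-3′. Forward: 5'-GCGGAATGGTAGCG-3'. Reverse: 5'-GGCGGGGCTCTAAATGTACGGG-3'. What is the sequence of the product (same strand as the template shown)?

5'-GCGGAATGGTAGCGTAAAAGATGCAAGATGCATAATGCCCGTACATTTAGAGCCCCGCC-3'

The forward primer matches the template at positions 10–23.
Taking the reverse complement of GGCGGGGCTCTAAATGTACGGG gives CCCGTACATTTAGAGCCCCGCC, found at positions 47–68 on the template; the primer anneals here to the top strand with its 3' end pointing upstream.
The product is the template from position 10 through 68 (59 bp).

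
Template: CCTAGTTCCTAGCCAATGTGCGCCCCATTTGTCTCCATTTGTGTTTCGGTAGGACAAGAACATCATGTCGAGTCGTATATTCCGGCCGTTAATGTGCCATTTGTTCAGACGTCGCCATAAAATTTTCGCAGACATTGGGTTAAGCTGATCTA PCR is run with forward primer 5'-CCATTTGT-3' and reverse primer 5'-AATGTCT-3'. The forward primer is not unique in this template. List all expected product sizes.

The forward primer CCATTTGT matches the top strand at positions 25–32, 35–42, 97–104.
The reverse primer's reverse complement is AGACATT, matching at positions 130–136.
Each forward site pairs with the reverse site to give a product ending at position 136: sizes 112, 102, 40 bp.

112 bp, 102 bp, 40 bp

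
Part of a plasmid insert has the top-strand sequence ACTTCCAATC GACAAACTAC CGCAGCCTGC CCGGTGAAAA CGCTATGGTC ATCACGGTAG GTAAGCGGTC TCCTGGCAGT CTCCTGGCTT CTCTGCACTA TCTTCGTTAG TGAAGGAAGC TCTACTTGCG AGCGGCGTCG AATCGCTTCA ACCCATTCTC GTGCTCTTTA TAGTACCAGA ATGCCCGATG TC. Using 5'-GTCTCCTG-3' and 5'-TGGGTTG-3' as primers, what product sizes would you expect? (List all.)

The forward primer GTCTCCTG matches the top strand at positions 68–75, 79–86.
The reverse primer's reverse complement is CAACCCA, matching at positions 149–155.
Each forward site pairs with the reverse site to give a product ending at position 155: sizes 88, 77 bp.

88 bp, 77 bp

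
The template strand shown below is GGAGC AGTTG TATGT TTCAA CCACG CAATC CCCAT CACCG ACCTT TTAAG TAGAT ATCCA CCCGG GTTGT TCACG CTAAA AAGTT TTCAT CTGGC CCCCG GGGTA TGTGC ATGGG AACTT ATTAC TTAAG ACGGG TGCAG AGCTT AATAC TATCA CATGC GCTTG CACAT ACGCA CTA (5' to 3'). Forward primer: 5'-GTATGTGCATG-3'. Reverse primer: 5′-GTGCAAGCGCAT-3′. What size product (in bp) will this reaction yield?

The forward primer matches the template at positions 103–113.
Taking the reverse complement of GTGCAAGCGCAT gives ATGCGCTTGCAC, found at positions 157–168 on the template; the primer anneals here to the top strand with its 3' end pointing upstream.
Product length = (reverse-primer end) − (forward-primer start) + 1 = 168 − 103 + 1 = 66 bp.

66 bp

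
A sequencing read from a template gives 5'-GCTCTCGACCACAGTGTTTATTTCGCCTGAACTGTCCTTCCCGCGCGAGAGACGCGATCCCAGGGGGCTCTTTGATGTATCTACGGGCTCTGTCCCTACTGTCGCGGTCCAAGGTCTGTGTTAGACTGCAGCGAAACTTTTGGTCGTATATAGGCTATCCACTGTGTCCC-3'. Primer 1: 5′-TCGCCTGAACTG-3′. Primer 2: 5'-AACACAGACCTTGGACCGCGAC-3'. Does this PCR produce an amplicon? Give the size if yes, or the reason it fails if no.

Primer 1 (TCGCCTGAACTG) matches the top strand at positions 23–34; it acts as a forward primer.
Primer 2's reverse complement is GTCGCGGTCCAAGGTCTGTGTT, matching the top strand at positions 101–122; it acts as a reverse primer.
The 3' ends face each other across positions 23–122, giving a 100 bp product.

Yes — a 100 bp product.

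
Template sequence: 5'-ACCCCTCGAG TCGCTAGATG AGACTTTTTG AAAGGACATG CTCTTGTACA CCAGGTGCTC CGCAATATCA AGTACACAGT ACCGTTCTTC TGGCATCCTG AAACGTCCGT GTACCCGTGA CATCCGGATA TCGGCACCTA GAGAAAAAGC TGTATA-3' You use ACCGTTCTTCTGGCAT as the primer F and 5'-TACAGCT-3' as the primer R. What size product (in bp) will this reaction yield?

74 bp

The forward primer matches the template at positions 81–96.
Taking the reverse complement of TACAGCT gives AGCTGTA, found at positions 148–154 on the template; the primer anneals here to the top strand with its 3' end pointing upstream.
The product runs from position 81 to position 154, so its length is 154 − 81 + 1 = 74 bp.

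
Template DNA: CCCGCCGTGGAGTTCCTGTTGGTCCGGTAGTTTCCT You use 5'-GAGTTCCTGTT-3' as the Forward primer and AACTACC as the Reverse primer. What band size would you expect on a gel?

Forward primer GAGTTCCTGTT is found on the top strand at positions 10–20.
The reverse primer's reverse complement is GGTAGTT, which matches the template at positions 26–32.
The product runs from position 10 to position 32, so its length is 32 − 10 + 1 = 23 bp.

23 bp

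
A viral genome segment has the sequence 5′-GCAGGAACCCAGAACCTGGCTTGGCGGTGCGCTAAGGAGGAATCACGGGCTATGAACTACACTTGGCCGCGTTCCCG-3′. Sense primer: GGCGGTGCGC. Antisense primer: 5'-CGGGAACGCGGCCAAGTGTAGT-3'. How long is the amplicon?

The forward primer matches the template at positions 23–32.
Reverse complement of the reverse primer: ACTACACTTGGCCGCGTTCCCG. This occurs on the top strand at positions 56–77.
Product length = (reverse-primer end) − (forward-primer start) + 1 = 77 − 23 + 1 = 55 bp.

55 bp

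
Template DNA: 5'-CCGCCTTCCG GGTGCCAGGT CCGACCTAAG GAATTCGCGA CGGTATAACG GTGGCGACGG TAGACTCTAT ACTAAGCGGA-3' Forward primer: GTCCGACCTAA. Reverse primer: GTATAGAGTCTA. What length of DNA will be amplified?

Scanning the template, GTCCGACCTAA occurs at positions 19–29; this primer anneals to the bottom strand there with its 3' end pointing downstream.
The reverse primer's reverse complement is TAGACTCTATAC, which matches the template at positions 61–72.
Product length = (reverse-primer end) − (forward-primer start) + 1 = 72 − 19 + 1 = 54 bp.

54 bp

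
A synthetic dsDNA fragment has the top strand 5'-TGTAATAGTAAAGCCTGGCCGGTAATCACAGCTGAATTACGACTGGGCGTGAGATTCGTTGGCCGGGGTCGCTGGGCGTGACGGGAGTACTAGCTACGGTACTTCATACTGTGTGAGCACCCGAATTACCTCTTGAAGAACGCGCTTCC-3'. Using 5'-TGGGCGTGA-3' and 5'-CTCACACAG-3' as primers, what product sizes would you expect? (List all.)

74 bp, 45 bp

The forward primer TGGGCGTGA matches the top strand at positions 44–52, 73–81.
The reverse primer's reverse complement is CTGTGTGAG, matching at positions 109–117.
Each forward site pairs with the reverse site to give a product ending at position 117: sizes 74, 45 bp.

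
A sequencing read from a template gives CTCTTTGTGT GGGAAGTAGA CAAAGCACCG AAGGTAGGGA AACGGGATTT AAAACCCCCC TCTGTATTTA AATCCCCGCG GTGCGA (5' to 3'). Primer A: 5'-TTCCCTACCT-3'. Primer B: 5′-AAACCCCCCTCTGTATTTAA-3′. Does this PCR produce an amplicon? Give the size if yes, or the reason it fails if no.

No product — the primers' 3' ends point away from each other.

Primer A (TTCCCTACCT) has reverse complement AGGTAGGGAA, which matches the top strand at positions 32–41; primer A anneals to the top strand there with its 3' end pointing upstream toward position 32.
Primer B (AAACCCCCCTCTGTATTTAA) matches the top strand directly at positions 52–71; it anneals to the bottom strand with its 3' end pointing downstream toward position 71.
The 3' ends diverge (primer A extends toward position 1, primer B toward position 86), so the primers never converge on a shared product.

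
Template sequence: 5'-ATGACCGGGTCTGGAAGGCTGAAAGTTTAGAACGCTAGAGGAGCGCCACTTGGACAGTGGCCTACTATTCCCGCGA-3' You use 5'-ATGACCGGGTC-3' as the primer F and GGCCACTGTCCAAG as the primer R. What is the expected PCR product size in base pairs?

62 bp

Forward primer ATGACCGGGTC is found on the top strand at positions 1–11.
Reverse complement of the reverse primer: CTTGGACAGTGGCC. This occurs on the top strand at positions 49–62.
Product length = (reverse-primer end) − (forward-primer start) + 1 = 62 − 1 + 1 = 62 bp.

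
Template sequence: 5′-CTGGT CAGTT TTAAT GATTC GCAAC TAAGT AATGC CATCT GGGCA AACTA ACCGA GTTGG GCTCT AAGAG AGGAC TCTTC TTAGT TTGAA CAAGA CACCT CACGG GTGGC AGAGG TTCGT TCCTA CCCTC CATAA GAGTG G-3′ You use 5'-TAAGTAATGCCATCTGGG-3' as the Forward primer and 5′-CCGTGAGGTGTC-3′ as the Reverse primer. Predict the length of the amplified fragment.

Scanning the template, TAAGTAATGCCATCTGGG occurs at positions 26–43; this primer anneals to the bottom strand there with its 3' end pointing downstream.
The reverse primer's reverse complement is GACACCTCACGG, which matches the template at positions 94–105.
Product length = (reverse-primer end) − (forward-primer start) + 1 = 105 − 26 + 1 = 80 bp.

80 bp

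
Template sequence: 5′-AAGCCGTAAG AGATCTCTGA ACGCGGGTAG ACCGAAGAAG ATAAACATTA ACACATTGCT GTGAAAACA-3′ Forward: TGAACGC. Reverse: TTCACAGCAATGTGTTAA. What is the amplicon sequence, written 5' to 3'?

Scanning the template, TGAACGC occurs at positions 18–24; this primer anneals to the bottom strand there with its 3' end pointing downstream.
Taking the reverse complement of TTCACAGCAATGTGTTAA gives TTAACACATTGCTGTGAA, found at positions 48–65 on the template; the primer anneals here to the top strand with its 3' end pointing upstream.
The product is the template from position 18 through 65 (48 bp).

5'-TGAACGCGGGTAGACCGAAGAAGATAAACATTAACACATTGCTGTGAA-3'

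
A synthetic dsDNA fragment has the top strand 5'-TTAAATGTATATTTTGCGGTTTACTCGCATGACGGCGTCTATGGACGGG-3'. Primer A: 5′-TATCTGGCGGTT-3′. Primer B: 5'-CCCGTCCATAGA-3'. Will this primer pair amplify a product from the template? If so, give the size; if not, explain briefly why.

No product — primer A has no binding site in the template.

Primer A (TATCTGGCGGTT) does not match the top strand, and its reverse complement AACCGCCAGATA does not match either.
With no annealing site for primer A, no amplification occurs.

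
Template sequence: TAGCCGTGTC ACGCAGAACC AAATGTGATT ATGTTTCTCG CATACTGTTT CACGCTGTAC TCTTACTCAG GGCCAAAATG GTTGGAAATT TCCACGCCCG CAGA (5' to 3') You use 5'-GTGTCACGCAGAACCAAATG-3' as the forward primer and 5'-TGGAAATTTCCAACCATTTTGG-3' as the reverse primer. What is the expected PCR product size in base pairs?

The forward primer matches the template at positions 6–25.
Reverse complement of the reverse primer: CCAAAATGGTTGGAAATTTCCA. This occurs on the top strand at positions 73–94.
Amplicon spans positions 6–94: 89 bp.

89 bp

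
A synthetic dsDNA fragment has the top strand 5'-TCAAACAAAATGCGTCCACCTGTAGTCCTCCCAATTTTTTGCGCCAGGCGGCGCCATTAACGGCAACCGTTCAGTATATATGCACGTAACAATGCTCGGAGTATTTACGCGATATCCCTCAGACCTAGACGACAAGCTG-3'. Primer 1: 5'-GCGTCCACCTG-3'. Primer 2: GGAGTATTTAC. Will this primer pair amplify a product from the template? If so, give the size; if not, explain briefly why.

No product — both primers anneal to the same strand and extend in the same direction.

Primer 1 (GCGTCCACCTG) matches the top strand at positions 12–22 (3' end points downstream).
Primer 2 (GGAGTATTTAC) also matches the top strand directly, at positions 98–108 — its reverse complement GTAAATACTCC is not present.
Both primers anneal to the bottom strand with 3' ends pointing the same way, so neither can prime synthesis back toward the other.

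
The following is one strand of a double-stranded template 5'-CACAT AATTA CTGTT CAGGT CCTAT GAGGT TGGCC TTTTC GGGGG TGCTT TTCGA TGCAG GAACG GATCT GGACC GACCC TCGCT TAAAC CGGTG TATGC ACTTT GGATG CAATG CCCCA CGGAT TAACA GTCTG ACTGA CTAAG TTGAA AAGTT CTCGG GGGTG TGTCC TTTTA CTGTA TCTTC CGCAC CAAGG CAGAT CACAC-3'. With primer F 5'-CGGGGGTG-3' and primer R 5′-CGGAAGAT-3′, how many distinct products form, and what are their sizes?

The forward primer CGGGGGTG matches the top strand at positions 40–47, 158–165.
The reverse primer's reverse complement is ATCTTCCG, matching at positions 180–187.
Each forward site pairs with the reverse site to give a product ending at position 187: sizes 148, 30 bp.

Two products: 148 bp, 30 bp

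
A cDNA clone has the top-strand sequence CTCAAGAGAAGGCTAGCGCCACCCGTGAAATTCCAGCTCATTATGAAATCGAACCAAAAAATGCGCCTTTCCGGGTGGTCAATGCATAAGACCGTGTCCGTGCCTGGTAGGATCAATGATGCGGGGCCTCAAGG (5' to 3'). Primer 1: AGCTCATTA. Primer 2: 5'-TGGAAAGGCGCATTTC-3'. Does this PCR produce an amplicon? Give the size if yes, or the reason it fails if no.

Primer 2 (TGGAAAGGCGCATTTC) does not match the top strand, and its reverse complement GAAATGCGCCTTTCCA does not match either.
With no annealing site for primer 2, no amplification occurs.

No product — primer 2 has no binding site in the template.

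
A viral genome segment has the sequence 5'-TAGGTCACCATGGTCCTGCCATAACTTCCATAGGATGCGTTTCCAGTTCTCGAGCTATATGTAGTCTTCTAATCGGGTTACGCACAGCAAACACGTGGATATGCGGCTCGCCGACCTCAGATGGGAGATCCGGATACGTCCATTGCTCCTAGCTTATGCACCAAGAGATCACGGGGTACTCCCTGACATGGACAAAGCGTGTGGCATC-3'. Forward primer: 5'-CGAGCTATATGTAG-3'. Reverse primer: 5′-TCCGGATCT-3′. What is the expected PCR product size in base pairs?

84 bp

The forward primer matches the template at positions 51–64.
Reverse complement of the reverse primer: AGATCCGGA. This occurs on the top strand at positions 126–134.
The product runs from position 51 to position 134, so its length is 134 − 51 + 1 = 84 bp.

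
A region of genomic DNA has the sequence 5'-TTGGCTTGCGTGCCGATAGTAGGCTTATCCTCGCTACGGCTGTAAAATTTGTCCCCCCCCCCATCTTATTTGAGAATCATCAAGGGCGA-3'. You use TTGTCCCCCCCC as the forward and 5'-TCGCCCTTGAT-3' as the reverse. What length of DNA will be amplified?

41 bp

The forward primer matches the template at positions 49–60.
Taking the reverse complement of TCGCCCTTGAT gives ATCAAGGGCGA, found at positions 79–89 on the template; the primer anneals here to the top strand with its 3' end pointing upstream.
The product runs from position 49 to position 89, so its length is 89 − 49 + 1 = 41 bp.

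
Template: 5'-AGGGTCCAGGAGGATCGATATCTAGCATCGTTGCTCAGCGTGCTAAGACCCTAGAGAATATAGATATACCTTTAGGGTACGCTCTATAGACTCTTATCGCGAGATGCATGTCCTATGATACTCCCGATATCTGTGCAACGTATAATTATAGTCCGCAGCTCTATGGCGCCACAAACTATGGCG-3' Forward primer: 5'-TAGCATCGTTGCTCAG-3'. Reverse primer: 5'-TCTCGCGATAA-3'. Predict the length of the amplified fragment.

82 bp

The forward primer matches the template at positions 23–38.
The reverse primer's reverse complement is TTATCGCGAGA, which matches the template at positions 94–104.
The product runs from position 23 to position 104, so its length is 104 − 23 + 1 = 82 bp.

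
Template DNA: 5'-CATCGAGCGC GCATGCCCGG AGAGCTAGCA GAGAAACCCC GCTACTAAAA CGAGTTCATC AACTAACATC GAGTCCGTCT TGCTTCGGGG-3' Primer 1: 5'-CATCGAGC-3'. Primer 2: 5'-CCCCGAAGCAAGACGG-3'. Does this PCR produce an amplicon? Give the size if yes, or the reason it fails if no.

Primer 1 (CATCGAGC) matches the top strand at positions 1–8; it acts as a forward primer.
Primer 2's reverse complement is CCGTCTTGCTTCGGGG, matching the top strand at positions 75–90; it acts as a reverse primer.
The 3' ends face each other across positions 1–90, giving a 90 bp product.

Yes — a 90 bp product.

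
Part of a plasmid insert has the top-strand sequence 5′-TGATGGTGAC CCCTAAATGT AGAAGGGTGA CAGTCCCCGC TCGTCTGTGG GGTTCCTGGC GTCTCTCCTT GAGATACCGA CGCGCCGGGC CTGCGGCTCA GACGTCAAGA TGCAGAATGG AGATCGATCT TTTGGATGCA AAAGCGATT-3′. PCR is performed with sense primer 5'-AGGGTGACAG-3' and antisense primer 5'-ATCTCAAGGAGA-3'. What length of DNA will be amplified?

Scanning the template, AGGGTGACAG occurs at positions 24–33; this primer anneals to the bottom strand there with its 3' end pointing downstream.
Reverse complement of the reverse primer: TCTCCTTGAGAT. This occurs on the top strand at positions 64–75.
Amplicon spans positions 24–75: 52 bp.

52 bp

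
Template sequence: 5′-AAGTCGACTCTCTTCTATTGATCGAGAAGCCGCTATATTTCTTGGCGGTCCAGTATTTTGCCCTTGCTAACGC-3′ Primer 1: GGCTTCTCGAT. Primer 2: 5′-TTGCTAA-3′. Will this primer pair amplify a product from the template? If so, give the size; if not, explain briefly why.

Primer 1 (GGCTTCTCGAT) has reverse complement ATCGAGAAGCC, which matches the top strand at positions 21–31; primer 1 anneals to the top strand there with its 3' end pointing upstream toward position 21.
Primer 2 (TTGCTAA) matches the top strand directly at positions 64–70; it anneals to the bottom strand with its 3' end pointing downstream toward position 70.
The 3' ends diverge (primer 1 extends toward position 1, primer 2 toward position 73), so the primers never converge on a shared product.

No product — the primers' 3' ends point away from each other.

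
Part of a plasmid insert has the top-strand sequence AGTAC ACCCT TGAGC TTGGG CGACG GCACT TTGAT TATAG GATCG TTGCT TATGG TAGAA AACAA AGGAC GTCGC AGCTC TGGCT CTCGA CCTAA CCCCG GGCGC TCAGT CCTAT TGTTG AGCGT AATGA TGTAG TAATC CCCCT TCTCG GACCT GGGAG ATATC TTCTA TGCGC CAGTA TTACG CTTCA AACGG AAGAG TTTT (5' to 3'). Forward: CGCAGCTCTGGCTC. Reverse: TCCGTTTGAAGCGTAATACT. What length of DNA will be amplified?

124 bp

The forward primer matches the template at positions 73–86.
The reverse primer's reverse complement is AGTATTACGCTTCAAACGGA, which matches the template at positions 177–196.
Amplicon spans positions 73–196: 124 bp.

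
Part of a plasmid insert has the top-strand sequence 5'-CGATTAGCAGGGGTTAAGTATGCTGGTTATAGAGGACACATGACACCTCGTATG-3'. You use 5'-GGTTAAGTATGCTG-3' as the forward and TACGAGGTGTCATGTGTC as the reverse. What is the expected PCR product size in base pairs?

41 bp

Scanning the template, GGTTAAGTATGCTG occurs at positions 12–25; this primer anneals to the bottom strand there with its 3' end pointing downstream.
The reverse primer's reverse complement is GACACATGACACCTCGTA, which matches the template at positions 35–52.
Product length = (reverse-primer end) − (forward-primer start) + 1 = 52 − 12 + 1 = 41 bp.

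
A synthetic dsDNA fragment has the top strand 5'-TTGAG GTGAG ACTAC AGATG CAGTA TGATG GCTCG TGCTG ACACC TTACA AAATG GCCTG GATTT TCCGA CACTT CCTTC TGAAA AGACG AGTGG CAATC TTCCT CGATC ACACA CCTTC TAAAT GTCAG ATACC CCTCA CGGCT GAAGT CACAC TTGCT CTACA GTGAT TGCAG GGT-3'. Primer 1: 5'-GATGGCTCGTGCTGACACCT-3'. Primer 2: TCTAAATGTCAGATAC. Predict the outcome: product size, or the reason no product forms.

No product — both primers anneal to the same strand and extend in the same direction.

Primer 1 (GATGGCTCGTGCTGACACCT) matches the top strand at positions 27–46 (3' end points downstream).
Primer 2 (TCTAAATGTCAGATAC) also matches the top strand directly, at positions 119–134 — its reverse complement GTATCTGACATTTAGA is not present.
Both primers anneal to the bottom strand with 3' ends pointing the same way, so neither can prime synthesis back toward the other.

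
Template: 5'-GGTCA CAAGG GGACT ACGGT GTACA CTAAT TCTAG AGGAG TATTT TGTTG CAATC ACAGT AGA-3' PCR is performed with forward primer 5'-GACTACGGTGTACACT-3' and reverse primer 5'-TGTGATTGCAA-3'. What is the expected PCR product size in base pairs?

The forward primer matches the template at positions 12–27.
Reverse complement of the reverse primer: TTGCAATCACA. This occurs on the top strand at positions 48–58.
Amplicon spans positions 12–58: 47 bp.

47 bp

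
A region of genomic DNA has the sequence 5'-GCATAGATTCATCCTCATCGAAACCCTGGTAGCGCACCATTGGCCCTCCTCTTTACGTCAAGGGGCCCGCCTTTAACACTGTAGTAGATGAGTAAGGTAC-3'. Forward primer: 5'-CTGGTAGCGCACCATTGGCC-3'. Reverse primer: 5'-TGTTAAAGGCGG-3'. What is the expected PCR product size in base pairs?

The forward primer matches the template at positions 26–45.
Reverse complement of the reverse primer: CCGCCTTTAACA. This occurs on the top strand at positions 67–78.
Amplicon spans positions 26–78: 53 bp.

53 bp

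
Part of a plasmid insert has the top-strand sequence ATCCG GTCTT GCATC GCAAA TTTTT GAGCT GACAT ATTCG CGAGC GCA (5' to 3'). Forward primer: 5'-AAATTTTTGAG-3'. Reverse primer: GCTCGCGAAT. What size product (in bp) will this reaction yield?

28 bp

Scanning the template, AAATTTTTGAG occurs at positions 18–28; this primer anneals to the bottom strand there with its 3' end pointing downstream.
Taking the reverse complement of GCTCGCGAAT gives ATTCGCGAGC, found at positions 36–45 on the template; the primer anneals here to the top strand with its 3' end pointing upstream.
Product length = (reverse-primer end) − (forward-primer start) + 1 = 45 − 18 + 1 = 28 bp.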